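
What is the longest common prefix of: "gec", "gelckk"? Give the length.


Words: gec, gelckk
  Position 0: all 'g' => match
  Position 1: all 'e' => match
  Position 2: ('c', 'l') => mismatch, stop
LCP = "ge" (length 2)

2


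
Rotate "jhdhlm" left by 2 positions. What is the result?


Input: "jhdhlm", rotate left by 2
First 2 characters: "jh"
Remaining characters: "dhlm"
Concatenate remaining + first: "dhlm" + "jh" = "dhlmjh"

dhlmjh


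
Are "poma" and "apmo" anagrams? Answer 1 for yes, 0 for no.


Strings: "poma", "apmo"
Sorted first:  amop
Sorted second: amop
Sorted forms match => anagrams

1


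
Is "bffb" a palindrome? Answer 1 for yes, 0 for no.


Input: bffb
Reversed: bffb
  Compare pos 0 ('b') with pos 3 ('b'): match
  Compare pos 1 ('f') with pos 2 ('f'): match
Result: palindrome

1


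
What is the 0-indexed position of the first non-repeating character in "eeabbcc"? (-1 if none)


Input: eeabbcc
Character frequencies:
  'a': 1
  'b': 2
  'c': 2
  'e': 2
Scanning left to right for freq == 1:
  Position 0 ('e'): freq=2, skip
  Position 1 ('e'): freq=2, skip
  Position 2 ('a'): unique! => answer = 2

2


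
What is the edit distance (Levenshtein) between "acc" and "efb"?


Computing edit distance: "acc" -> "efb"
DP table:
           e    f    b
      0    1    2    3
  a   1    1    2    3
  c   2    2    2    3
  c   3    3    3    3
Edit distance = dp[3][3] = 3

3


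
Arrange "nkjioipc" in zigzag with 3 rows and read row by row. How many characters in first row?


Zigzag "nkjioipc" into 3 rows:
Placing characters:
  'n' => row 0
  'k' => row 1
  'j' => row 2
  'i' => row 1
  'o' => row 0
  'i' => row 1
  'p' => row 2
  'c' => row 1
Rows:
  Row 0: "no"
  Row 1: "kiic"
  Row 2: "jp"
First row length: 2

2


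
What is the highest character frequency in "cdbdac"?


Input: cdbdac
Character counts:
  'a': 1
  'b': 1
  'c': 2
  'd': 2
Maximum frequency: 2

2


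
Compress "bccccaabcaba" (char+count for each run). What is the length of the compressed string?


Input: bccccaabcaba
Runs:
  'b' x 1 => "b1"
  'c' x 4 => "c4"
  'a' x 2 => "a2"
  'b' x 1 => "b1"
  'c' x 1 => "c1"
  'a' x 1 => "a1"
  'b' x 1 => "b1"
  'a' x 1 => "a1"
Compressed: "b1c4a2b1c1a1b1a1"
Compressed length: 16

16


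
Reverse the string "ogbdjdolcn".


Input: ogbdjdolcn
Reading characters right to left:
  Position 9: 'n'
  Position 8: 'c'
  Position 7: 'l'
  Position 6: 'o'
  Position 5: 'd'
  Position 4: 'j'
  Position 3: 'd'
  Position 2: 'b'
  Position 1: 'g'
  Position 0: 'o'
Reversed: nclodjdbgo

nclodjdbgo


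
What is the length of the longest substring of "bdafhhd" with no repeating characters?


Input: "bdafhhd"
Sliding window (track last position of each char):
  Position 0 ('b'): window [0,0] length 1 -- new best
  Position 1 ('d'): window [0,1] length 2 -- new best
  Position 2 ('a'): window [0,2] length 3 -- new best
  Position 3 ('f'): window [0,3] length 4 -- new best
  Position 4 ('h'): window [0,4] length 5 -- new best
  Position 5 ('h'): repeat (last at 4), move window start to 5
  Position 5 ('h'): window [5,5] length 1
  Position 6 ('d'): window [5,6] length 2
Longest substring with no repeats: "bdafh" with length 5

5


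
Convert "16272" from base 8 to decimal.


Input: "16272" in base 8
Positional expansion:
  Digit '1' (value 1) x 8^4 = 4096
  Digit '6' (value 6) x 8^3 = 3072
  Digit '2' (value 2) x 8^2 = 128
  Digit '7' (value 7) x 8^1 = 56
  Digit '2' (value 2) x 8^0 = 2
Sum = 7354

7354


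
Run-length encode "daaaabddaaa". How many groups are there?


Input: daaaabddaaa
Scanning for consecutive runs:
  Group 1: 'd' x 1 (positions 0-0)
  Group 2: 'a' x 4 (positions 1-4)
  Group 3: 'b' x 1 (positions 5-5)
  Group 4: 'd' x 2 (positions 6-7)
  Group 5: 'a' x 3 (positions 8-10)
Total groups: 5

5


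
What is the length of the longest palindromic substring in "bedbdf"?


Input: "bedbdf"
Checking substrings for palindromes:
  [2:5] "dbd" (len 3) => palindrome
Longest palindromic substring: "dbd" with length 3

3


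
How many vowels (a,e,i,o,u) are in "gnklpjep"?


Input: gnklpjep
Checking each character:
  'g' at position 0: consonant
  'n' at position 1: consonant
  'k' at position 2: consonant
  'l' at position 3: consonant
  'p' at position 4: consonant
  'j' at position 5: consonant
  'e' at position 6: vowel (running total: 1)
  'p' at position 7: consonant
Total vowels: 1

1


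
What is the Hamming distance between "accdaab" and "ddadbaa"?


Comparing "accdaab" and "ddadbaa" position by position:
  Position 0: 'a' vs 'd' => differ
  Position 1: 'c' vs 'd' => differ
  Position 2: 'c' vs 'a' => differ
  Position 3: 'd' vs 'd' => same
  Position 4: 'a' vs 'b' => differ
  Position 5: 'a' vs 'a' => same
  Position 6: 'b' vs 'a' => differ
Total differences (Hamming distance): 5

5


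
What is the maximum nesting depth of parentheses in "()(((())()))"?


Input: "()(((())()))"
Tracking depth:
  Position 0 '(': depth becomes 1
  Position 1 ')': depth becomes 0
  Position 2 '(': depth becomes 1
  Position 3 '(': depth becomes 2
  Position 4 '(': depth becomes 3
  Position 5 '(': depth becomes 4
  Position 6 ')': depth becomes 3
  Position 7 ')': depth becomes 2
  Position 8 '(': depth becomes 3
  Position 9 ')': depth becomes 2
  Position 10 ')': depth becomes 1
  Position 11 ')': depth becomes 0
Maximum depth reached: 4

4


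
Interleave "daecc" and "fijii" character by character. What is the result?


Interleaving "daecc" and "fijii":
  Position 0: 'd' from first, 'f' from second => "df"
  Position 1: 'a' from first, 'i' from second => "ai"
  Position 2: 'e' from first, 'j' from second => "ej"
  Position 3: 'c' from first, 'i' from second => "ci"
  Position 4: 'c' from first, 'i' from second => "ci"
Result: dfaiejcici

dfaiejcici


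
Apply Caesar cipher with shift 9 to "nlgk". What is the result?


Caesar cipher: shift "nlgk" by 9
  'n' (pos 13) + 9 = pos 22 = 'w'
  'l' (pos 11) + 9 = pos 20 = 'u'
  'g' (pos 6) + 9 = pos 15 = 'p'
  'k' (pos 10) + 9 = pos 19 = 't'
Result: wupt

wupt


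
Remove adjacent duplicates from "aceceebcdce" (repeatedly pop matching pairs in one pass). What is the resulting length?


Input: aceceebcdce
Stack-based adjacent duplicate removal:
  Read 'a': push. Stack: a
  Read 'c': push. Stack: ac
  Read 'e': push. Stack: ace
  Read 'c': push. Stack: acec
  Read 'e': push. Stack: acece
  Read 'e': matches stack top 'e' => pop. Stack: acec
  Read 'b': push. Stack: acecb
  Read 'c': push. Stack: acecbc
  Read 'd': push. Stack: acecbcd
  Read 'c': push. Stack: acecbcdc
  Read 'e': push. Stack: acecbcdce
Final stack: "acecbcdce" (length 9)

9


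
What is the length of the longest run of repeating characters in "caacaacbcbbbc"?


Input: "caacaacbcbbbc"
Scanning for longest run:
  Position 1 ('a'): new char, reset run to 1
  Position 2 ('a'): continues run of 'a', length=2
  Position 3 ('c'): new char, reset run to 1
  Position 4 ('a'): new char, reset run to 1
  Position 5 ('a'): continues run of 'a', length=2
  Position 6 ('c'): new char, reset run to 1
  Position 7 ('b'): new char, reset run to 1
  Position 8 ('c'): new char, reset run to 1
  Position 9 ('b'): new char, reset run to 1
  Position 10 ('b'): continues run of 'b', length=2
  Position 11 ('b'): continues run of 'b', length=3
  Position 12 ('c'): new char, reset run to 1
Longest run: 'b' with length 3

3


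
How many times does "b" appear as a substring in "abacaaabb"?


Searching for "b" in "abacaaabb"
Scanning each position:
  Position 0: "a" => no
  Position 1: "b" => MATCH
  Position 2: "a" => no
  Position 3: "c" => no
  Position 4: "a" => no
  Position 5: "a" => no
  Position 6: "a" => no
  Position 7: "b" => MATCH
  Position 8: "b" => MATCH
Total occurrences: 3

3


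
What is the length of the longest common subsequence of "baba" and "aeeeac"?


LCS of "baba" and "aeeeac"
DP table:
           a    e    e    e    a    c
      0    0    0    0    0    0    0
  b   0    0    0    0    0    0    0
  a   0    1    1    1    1    1    1
  b   0    1    1    1    1    1    1
  a   0    1    1    1    1    2    2
LCS length = dp[4][6] = 2

2


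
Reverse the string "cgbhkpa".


Input: cgbhkpa
Reading characters right to left:
  Position 6: 'a'
  Position 5: 'p'
  Position 4: 'k'
  Position 3: 'h'
  Position 2: 'b'
  Position 1: 'g'
  Position 0: 'c'
Reversed: apkhbgc

apkhbgc


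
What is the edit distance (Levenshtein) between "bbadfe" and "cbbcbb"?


Computing edit distance: "bbadfe" -> "cbbcbb"
DP table:
           c    b    b    c    b    b
      0    1    2    3    4    5    6
  b   1    1    1    2    3    4    5
  b   2    2    1    1    2    3    4
  a   3    3    2    2    2    3    4
  d   4    4    3    3    3    3    4
  f   5    5    4    4    4    4    4
  e   6    6    5    5    5    5    5
Edit distance = dp[6][6] = 5

5


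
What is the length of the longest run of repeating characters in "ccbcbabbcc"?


Input: "ccbcbabbcc"
Scanning for longest run:
  Position 1 ('c'): continues run of 'c', length=2
  Position 2 ('b'): new char, reset run to 1
  Position 3 ('c'): new char, reset run to 1
  Position 4 ('b'): new char, reset run to 1
  Position 5 ('a'): new char, reset run to 1
  Position 6 ('b'): new char, reset run to 1
  Position 7 ('b'): continues run of 'b', length=2
  Position 8 ('c'): new char, reset run to 1
  Position 9 ('c'): continues run of 'c', length=2
Longest run: 'c' with length 2

2


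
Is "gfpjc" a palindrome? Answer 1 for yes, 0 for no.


Input: gfpjc
Reversed: cjpfg
  Compare pos 0 ('g') with pos 4 ('c'): MISMATCH
  Compare pos 1 ('f') with pos 3 ('j'): MISMATCH
Result: not a palindrome

0


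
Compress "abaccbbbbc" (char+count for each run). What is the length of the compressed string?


Input: abaccbbbbc
Runs:
  'a' x 1 => "a1"
  'b' x 1 => "b1"
  'a' x 1 => "a1"
  'c' x 2 => "c2"
  'b' x 4 => "b4"
  'c' x 1 => "c1"
Compressed: "a1b1a1c2b4c1"
Compressed length: 12

12


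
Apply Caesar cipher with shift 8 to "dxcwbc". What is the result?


Caesar cipher: shift "dxcwbc" by 8
  'd' (pos 3) + 8 = pos 11 = 'l'
  'x' (pos 23) + 8 = pos 5 = 'f'
  'c' (pos 2) + 8 = pos 10 = 'k'
  'w' (pos 22) + 8 = pos 4 = 'e'
  'b' (pos 1) + 8 = pos 9 = 'j'
  'c' (pos 2) + 8 = pos 10 = 'k'
Result: lfkejk

lfkejk


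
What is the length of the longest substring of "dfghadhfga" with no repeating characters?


Input: "dfghadhfga"
Sliding window (track last position of each char):
  Position 0 ('d'): window [0,0] length 1 -- new best
  Position 1 ('f'): window [0,1] length 2 -- new best
  Position 2 ('g'): window [0,2] length 3 -- new best
  Position 3 ('h'): window [0,3] length 4 -- new best
  Position 4 ('a'): window [0,4] length 5 -- new best
  Position 5 ('d'): repeat (last at 0), move window start to 1
  Position 5 ('d'): window [1,5] length 5
  Position 6 ('h'): repeat (last at 3), move window start to 4
  Position 6 ('h'): window [4,6] length 3
  Position 7 ('f'): window [4,7] length 4
  Position 8 ('g'): window [4,8] length 5
  Position 9 ('a'): repeat (last at 4), move window start to 5
  Position 9 ('a'): window [5,9] length 5
Longest substring with no repeats: "dfgha" with length 5

5


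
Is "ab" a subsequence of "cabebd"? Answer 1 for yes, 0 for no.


Check if "ab" is a subsequence of "cabebd"
Greedy scan:
  Position 0 ('c'): no match needed
  Position 1 ('a'): matches sub[0] = 'a'
  Position 2 ('b'): matches sub[1] = 'b'
  Position 3 ('e'): no match needed
  Position 4 ('b'): no match needed
  Position 5 ('d'): no match needed
All 2 characters matched => is a subsequence

1


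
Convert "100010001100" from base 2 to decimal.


Input: "100010001100" in base 2
Positional expansion:
  Digit '1' (value 1) x 2^11 = 2048
  Digit '0' (value 0) x 2^10 = 0
  Digit '0' (value 0) x 2^9 = 0
  Digit '0' (value 0) x 2^8 = 0
  Digit '1' (value 1) x 2^7 = 128
  Digit '0' (value 0) x 2^6 = 0
  Digit '0' (value 0) x 2^5 = 0
  Digit '0' (value 0) x 2^4 = 0
  Digit '1' (value 1) x 2^3 = 8
  Digit '1' (value 1) x 2^2 = 4
  Digit '0' (value 0) x 2^1 = 0
  Digit '0' (value 0) x 2^0 = 0
Sum = 2188

2188


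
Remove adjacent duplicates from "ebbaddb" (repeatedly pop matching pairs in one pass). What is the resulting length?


Input: ebbaddb
Stack-based adjacent duplicate removal:
  Read 'e': push. Stack: e
  Read 'b': push. Stack: eb
  Read 'b': matches stack top 'b' => pop. Stack: e
  Read 'a': push. Stack: ea
  Read 'd': push. Stack: ead
  Read 'd': matches stack top 'd' => pop. Stack: ea
  Read 'b': push. Stack: eab
Final stack: "eab" (length 3)

3


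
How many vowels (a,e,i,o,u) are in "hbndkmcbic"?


Input: hbndkmcbic
Checking each character:
  'h' at position 0: consonant
  'b' at position 1: consonant
  'n' at position 2: consonant
  'd' at position 3: consonant
  'k' at position 4: consonant
  'm' at position 5: consonant
  'c' at position 6: consonant
  'b' at position 7: consonant
  'i' at position 8: vowel (running total: 1)
  'c' at position 9: consonant
Total vowels: 1

1


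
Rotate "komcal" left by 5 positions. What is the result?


Input: "komcal", rotate left by 5
First 5 characters: "komca"
Remaining characters: "l"
Concatenate remaining + first: "l" + "komca" = "lkomca"

lkomca


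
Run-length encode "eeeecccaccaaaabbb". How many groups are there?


Input: eeeecccaccaaaabbb
Scanning for consecutive runs:
  Group 1: 'e' x 4 (positions 0-3)
  Group 2: 'c' x 3 (positions 4-6)
  Group 3: 'a' x 1 (positions 7-7)
  Group 4: 'c' x 2 (positions 8-9)
  Group 5: 'a' x 4 (positions 10-13)
  Group 6: 'b' x 3 (positions 14-16)
Total groups: 6

6


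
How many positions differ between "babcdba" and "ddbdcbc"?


Comparing "babcdba" and "ddbdcbc" position by position:
  Position 0: 'b' vs 'd' => DIFFER
  Position 1: 'a' vs 'd' => DIFFER
  Position 2: 'b' vs 'b' => same
  Position 3: 'c' vs 'd' => DIFFER
  Position 4: 'd' vs 'c' => DIFFER
  Position 5: 'b' vs 'b' => same
  Position 6: 'a' vs 'c' => DIFFER
Positions that differ: 5

5


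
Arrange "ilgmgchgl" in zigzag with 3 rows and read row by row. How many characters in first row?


Zigzag "ilgmgchgl" into 3 rows:
Placing characters:
  'i' => row 0
  'l' => row 1
  'g' => row 2
  'm' => row 1
  'g' => row 0
  'c' => row 1
  'h' => row 2
  'g' => row 1
  'l' => row 0
Rows:
  Row 0: "igl"
  Row 1: "lmcg"
  Row 2: "gh"
First row length: 3

3


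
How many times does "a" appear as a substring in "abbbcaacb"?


Searching for "a" in "abbbcaacb"
Scanning each position:
  Position 0: "a" => MATCH
  Position 1: "b" => no
  Position 2: "b" => no
  Position 3: "b" => no
  Position 4: "c" => no
  Position 5: "a" => MATCH
  Position 6: "a" => MATCH
  Position 7: "c" => no
  Position 8: "b" => no
Total occurrences: 3

3


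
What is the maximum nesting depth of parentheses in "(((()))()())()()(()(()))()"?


Input: "(((()))()())()()(()(()))()"
Tracking depth:
  Position 0 '(': depth becomes 1
  Position 1 '(': depth becomes 2
  Position 2 '(': depth becomes 3
  Position 3 '(': depth becomes 4
  Position 4 ')': depth becomes 3
  Position 5 ')': depth becomes 2
  Position 6 ')': depth becomes 1
  Position 7 '(': depth becomes 2
  Position 8 ')': depth becomes 1
  Position 9 '(': depth becomes 2
  Position 10 ')': depth becomes 1
  Position 11 ')': depth becomes 0
  Position 12 '(': depth becomes 1
  Position 13 ')': depth becomes 0
  Position 14 '(': depth becomes 1
  Position 15 ')': depth becomes 0
  Position 16 '(': depth becomes 1
  Position 17 '(': depth becomes 2
  Position 18 ')': depth becomes 1
  Position 19 '(': depth becomes 2
  Position 20 '(': depth becomes 3
  Position 21 ')': depth becomes 2
  Position 22 ')': depth becomes 1
  Position 23 ')': depth becomes 0
  Position 24 '(': depth becomes 1
  Position 25 ')': depth becomes 0
Maximum depth reached: 4

4


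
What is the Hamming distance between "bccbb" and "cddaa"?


Comparing "bccbb" and "cddaa" position by position:
  Position 0: 'b' vs 'c' => differ
  Position 1: 'c' vs 'd' => differ
  Position 2: 'c' vs 'd' => differ
  Position 3: 'b' vs 'a' => differ
  Position 4: 'b' vs 'a' => differ
Total differences (Hamming distance): 5

5


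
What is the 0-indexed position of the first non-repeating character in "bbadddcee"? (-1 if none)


Input: bbadddcee
Character frequencies:
  'a': 1
  'b': 2
  'c': 1
  'd': 3
  'e': 2
Scanning left to right for freq == 1:
  Position 0 ('b'): freq=2, skip
  Position 1 ('b'): freq=2, skip
  Position 2 ('a'): unique! => answer = 2

2


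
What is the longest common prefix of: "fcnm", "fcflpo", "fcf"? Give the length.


Words: fcnm, fcflpo, fcf
  Position 0: all 'f' => match
  Position 1: all 'c' => match
  Position 2: ('n', 'f', 'f') => mismatch, stop
LCP = "fc" (length 2)

2


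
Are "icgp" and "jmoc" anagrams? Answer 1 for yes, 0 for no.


Strings: "icgp", "jmoc"
Sorted first:  cgip
Sorted second: cjmo
Differ at position 1: 'g' vs 'j' => not anagrams

0


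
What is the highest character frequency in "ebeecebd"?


Input: ebeecebd
Character counts:
  'b': 2
  'c': 1
  'd': 1
  'e': 4
Maximum frequency: 4

4


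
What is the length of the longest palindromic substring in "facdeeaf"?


Input: "facdeeaf"
Checking substrings for palindromes:
  [4:6] "ee" (len 2) => palindrome
Longest palindromic substring: "ee" with length 2

2


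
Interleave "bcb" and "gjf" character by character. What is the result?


Interleaving "bcb" and "gjf":
  Position 0: 'b' from first, 'g' from second => "bg"
  Position 1: 'c' from first, 'j' from second => "cj"
  Position 2: 'b' from first, 'f' from second => "bf"
Result: bgcjbf

bgcjbf


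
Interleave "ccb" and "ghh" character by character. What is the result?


Interleaving "ccb" and "ghh":
  Position 0: 'c' from first, 'g' from second => "cg"
  Position 1: 'c' from first, 'h' from second => "ch"
  Position 2: 'b' from first, 'h' from second => "bh"
Result: cgchbh

cgchbh


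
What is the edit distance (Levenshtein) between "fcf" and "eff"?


Computing edit distance: "fcf" -> "eff"
DP table:
           e    f    f
      0    1    2    3
  f   1    1    1    2
  c   2    2    2    2
  f   3    3    2    2
Edit distance = dp[3][3] = 2

2


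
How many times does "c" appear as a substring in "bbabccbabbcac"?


Searching for "c" in "bbabccbabbcac"
Scanning each position:
  Position 0: "b" => no
  Position 1: "b" => no
  Position 2: "a" => no
  Position 3: "b" => no
  Position 4: "c" => MATCH
  Position 5: "c" => MATCH
  Position 6: "b" => no
  Position 7: "a" => no
  Position 8: "b" => no
  Position 9: "b" => no
  Position 10: "c" => MATCH
  Position 11: "a" => no
  Position 12: "c" => MATCH
Total occurrences: 4

4


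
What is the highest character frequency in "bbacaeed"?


Input: bbacaeed
Character counts:
  'a': 2
  'b': 2
  'c': 1
  'd': 1
  'e': 2
Maximum frequency: 2

2


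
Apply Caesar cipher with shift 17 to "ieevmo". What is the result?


Caesar cipher: shift "ieevmo" by 17
  'i' (pos 8) + 17 = pos 25 = 'z'
  'e' (pos 4) + 17 = pos 21 = 'v'
  'e' (pos 4) + 17 = pos 21 = 'v'
  'v' (pos 21) + 17 = pos 12 = 'm'
  'm' (pos 12) + 17 = pos 3 = 'd'
  'o' (pos 14) + 17 = pos 5 = 'f'
Result: zvvmdf

zvvmdf


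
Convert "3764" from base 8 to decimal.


Input: "3764" in base 8
Positional expansion:
  Digit '3' (value 3) x 8^3 = 1536
  Digit '7' (value 7) x 8^2 = 448
  Digit '6' (value 6) x 8^1 = 48
  Digit '4' (value 4) x 8^0 = 4
Sum = 2036

2036


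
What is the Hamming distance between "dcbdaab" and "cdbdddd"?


Comparing "dcbdaab" and "cdbdddd" position by position:
  Position 0: 'd' vs 'c' => differ
  Position 1: 'c' vs 'd' => differ
  Position 2: 'b' vs 'b' => same
  Position 3: 'd' vs 'd' => same
  Position 4: 'a' vs 'd' => differ
  Position 5: 'a' vs 'd' => differ
  Position 6: 'b' vs 'd' => differ
Total differences (Hamming distance): 5

5


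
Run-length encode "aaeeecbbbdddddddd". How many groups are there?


Input: aaeeecbbbdddddddd
Scanning for consecutive runs:
  Group 1: 'a' x 2 (positions 0-1)
  Group 2: 'e' x 3 (positions 2-4)
  Group 3: 'c' x 1 (positions 5-5)
  Group 4: 'b' x 3 (positions 6-8)
  Group 5: 'd' x 8 (positions 9-16)
Total groups: 5

5


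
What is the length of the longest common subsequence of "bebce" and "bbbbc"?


LCS of "bebce" and "bbbbc"
DP table:
           b    b    b    b    c
      0    0    0    0    0    0
  b   0    1    1    1    1    1
  e   0    1    1    1    1    1
  b   0    1    2    2    2    2
  c   0    1    2    2    2    3
  e   0    1    2    2    2    3
LCS length = dp[5][5] = 3

3


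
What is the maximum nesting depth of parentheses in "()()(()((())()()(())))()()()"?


Input: "()()(()((())()()(())))()()()"
Tracking depth:
  Position 0 '(': depth becomes 1
  Position 1 ')': depth becomes 0
  Position 2 '(': depth becomes 1
  Position 3 ')': depth becomes 0
  Position 4 '(': depth becomes 1
  Position 5 '(': depth becomes 2
  Position 6 ')': depth becomes 1
  Position 7 '(': depth becomes 2
  Position 8 '(': depth becomes 3
  Position 9 '(': depth becomes 4
  Position 10 ')': depth becomes 3
  Position 11 ')': depth becomes 2
  Position 12 '(': depth becomes 3
  Position 13 ')': depth becomes 2
  Position 14 '(': depth becomes 3
  Position 15 ')': depth becomes 2
  Position 16 '(': depth becomes 3
  Position 17 '(': depth becomes 4
  Position 18 ')': depth becomes 3
  Position 19 ')': depth becomes 2
  Position 20 ')': depth becomes 1
  Position 21 ')': depth becomes 0
  Position 22 '(': depth becomes 1
  Position 23 ')': depth becomes 0
  Position 24 '(': depth becomes 1
  Position 25 ')': depth becomes 0
  Position 26 '(': depth becomes 1
  Position 27 ')': depth becomes 0
Maximum depth reached: 4

4


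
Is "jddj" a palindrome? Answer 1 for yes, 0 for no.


Input: jddj
Reversed: jddj
  Compare pos 0 ('j') with pos 3 ('j'): match
  Compare pos 1 ('d') with pos 2 ('d'): match
Result: palindrome

1


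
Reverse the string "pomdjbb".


Input: pomdjbb
Reading characters right to left:
  Position 6: 'b'
  Position 5: 'b'
  Position 4: 'j'
  Position 3: 'd'
  Position 2: 'm'
  Position 1: 'o'
  Position 0: 'p'
Reversed: bbjdmop

bbjdmop


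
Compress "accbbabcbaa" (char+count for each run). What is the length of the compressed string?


Input: accbbabcbaa
Runs:
  'a' x 1 => "a1"
  'c' x 2 => "c2"
  'b' x 2 => "b2"
  'a' x 1 => "a1"
  'b' x 1 => "b1"
  'c' x 1 => "c1"
  'b' x 1 => "b1"
  'a' x 2 => "a2"
Compressed: "a1c2b2a1b1c1b1a2"
Compressed length: 16

16


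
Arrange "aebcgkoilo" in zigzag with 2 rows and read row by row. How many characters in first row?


Zigzag "aebcgkoilo" into 2 rows:
Placing characters:
  'a' => row 0
  'e' => row 1
  'b' => row 0
  'c' => row 1
  'g' => row 0
  'k' => row 1
  'o' => row 0
  'i' => row 1
  'l' => row 0
  'o' => row 1
Rows:
  Row 0: "abgol"
  Row 1: "eckio"
First row length: 5

5


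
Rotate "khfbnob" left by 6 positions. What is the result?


Input: "khfbnob", rotate left by 6
First 6 characters: "khfbno"
Remaining characters: "b"
Concatenate remaining + first: "b" + "khfbno" = "bkhfbno"

bkhfbno


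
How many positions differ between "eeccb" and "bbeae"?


Comparing "eeccb" and "bbeae" position by position:
  Position 0: 'e' vs 'b' => DIFFER
  Position 1: 'e' vs 'b' => DIFFER
  Position 2: 'c' vs 'e' => DIFFER
  Position 3: 'c' vs 'a' => DIFFER
  Position 4: 'b' vs 'e' => DIFFER
Positions that differ: 5

5


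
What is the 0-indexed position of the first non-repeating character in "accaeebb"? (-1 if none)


Input: accaeebb
Character frequencies:
  'a': 2
  'b': 2
  'c': 2
  'e': 2
Scanning left to right for freq == 1:
  Position 0 ('a'): freq=2, skip
  Position 1 ('c'): freq=2, skip
  Position 2 ('c'): freq=2, skip
  Position 3 ('a'): freq=2, skip
  Position 4 ('e'): freq=2, skip
  Position 5 ('e'): freq=2, skip
  Position 6 ('b'): freq=2, skip
  Position 7 ('b'): freq=2, skip
  No unique character found => answer = -1

-1


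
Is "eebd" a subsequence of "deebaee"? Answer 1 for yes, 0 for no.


Check if "eebd" is a subsequence of "deebaee"
Greedy scan:
  Position 0 ('d'): no match needed
  Position 1 ('e'): matches sub[0] = 'e'
  Position 2 ('e'): matches sub[1] = 'e'
  Position 3 ('b'): matches sub[2] = 'b'
  Position 4 ('a'): no match needed
  Position 5 ('e'): no match needed
  Position 6 ('e'): no match needed
Only matched 3/4 characters => not a subsequence

0


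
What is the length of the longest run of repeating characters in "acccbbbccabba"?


Input: "acccbbbccabba"
Scanning for longest run:
  Position 1 ('c'): new char, reset run to 1
  Position 2 ('c'): continues run of 'c', length=2
  Position 3 ('c'): continues run of 'c', length=3
  Position 4 ('b'): new char, reset run to 1
  Position 5 ('b'): continues run of 'b', length=2
  Position 6 ('b'): continues run of 'b', length=3
  Position 7 ('c'): new char, reset run to 1
  Position 8 ('c'): continues run of 'c', length=2
  Position 9 ('a'): new char, reset run to 1
  Position 10 ('b'): new char, reset run to 1
  Position 11 ('b'): continues run of 'b', length=2
  Position 12 ('a'): new char, reset run to 1
Longest run: 'c' with length 3

3


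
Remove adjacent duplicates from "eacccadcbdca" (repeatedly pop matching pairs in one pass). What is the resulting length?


Input: eacccadcbdca
Stack-based adjacent duplicate removal:
  Read 'e': push. Stack: e
  Read 'a': push. Stack: ea
  Read 'c': push. Stack: eac
  Read 'c': matches stack top 'c' => pop. Stack: ea
  Read 'c': push. Stack: eac
  Read 'a': push. Stack: eaca
  Read 'd': push. Stack: eacad
  Read 'c': push. Stack: eacadc
  Read 'b': push. Stack: eacadcb
  Read 'd': push. Stack: eacadcbd
  Read 'c': push. Stack: eacadcbdc
  Read 'a': push. Stack: eacadcbdca
Final stack: "eacadcbdca" (length 10)

10


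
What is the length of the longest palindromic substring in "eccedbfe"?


Input: "eccedbfe"
Checking substrings for palindromes:
  [0:4] "ecce" (len 4) => palindrome
  [1:3] "cc" (len 2) => palindrome
Longest palindromic substring: "ecce" with length 4

4


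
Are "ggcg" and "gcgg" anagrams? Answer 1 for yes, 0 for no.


Strings: "ggcg", "gcgg"
Sorted first:  cggg
Sorted second: cggg
Sorted forms match => anagrams

1


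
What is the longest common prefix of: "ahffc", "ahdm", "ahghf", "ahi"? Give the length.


Words: ahffc, ahdm, ahghf, ahi
  Position 0: all 'a' => match
  Position 1: all 'h' => match
  Position 2: ('f', 'd', 'g', 'i') => mismatch, stop
LCP = "ah" (length 2)

2


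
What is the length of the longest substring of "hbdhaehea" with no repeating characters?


Input: "hbdhaehea"
Sliding window (track last position of each char):
  Position 0 ('h'): window [0,0] length 1 -- new best
  Position 1 ('b'): window [0,1] length 2 -- new best
  Position 2 ('d'): window [0,2] length 3 -- new best
  Position 3 ('h'): repeat (last at 0), move window start to 1
  Position 3 ('h'): window [1,3] length 3
  Position 4 ('a'): window [1,4] length 4 -- new best
  Position 5 ('e'): window [1,5] length 5 -- new best
  Position 6 ('h'): repeat (last at 3), move window start to 4
  Position 6 ('h'): window [4,6] length 3
  Position 7 ('e'): repeat (last at 5), move window start to 6
  Position 7 ('e'): window [6,7] length 2
  Position 8 ('a'): window [6,8] length 3
Longest substring with no repeats: "bdhae" with length 5

5


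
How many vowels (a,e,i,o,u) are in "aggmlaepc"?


Input: aggmlaepc
Checking each character:
  'a' at position 0: vowel (running total: 1)
  'g' at position 1: consonant
  'g' at position 2: consonant
  'm' at position 3: consonant
  'l' at position 4: consonant
  'a' at position 5: vowel (running total: 2)
  'e' at position 6: vowel (running total: 3)
  'p' at position 7: consonant
  'c' at position 8: consonant
Total vowels: 3

3


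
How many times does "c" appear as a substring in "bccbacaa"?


Searching for "c" in "bccbacaa"
Scanning each position:
  Position 0: "b" => no
  Position 1: "c" => MATCH
  Position 2: "c" => MATCH
  Position 3: "b" => no
  Position 4: "a" => no
  Position 5: "c" => MATCH
  Position 6: "a" => no
  Position 7: "a" => no
Total occurrences: 3

3


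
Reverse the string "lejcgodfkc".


Input: lejcgodfkc
Reading characters right to left:
  Position 9: 'c'
  Position 8: 'k'
  Position 7: 'f'
  Position 6: 'd'
  Position 5: 'o'
  Position 4: 'g'
  Position 3: 'c'
  Position 2: 'j'
  Position 1: 'e'
  Position 0: 'l'
Reversed: ckfdogcjel

ckfdogcjel


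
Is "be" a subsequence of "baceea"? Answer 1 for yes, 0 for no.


Check if "be" is a subsequence of "baceea"
Greedy scan:
  Position 0 ('b'): matches sub[0] = 'b'
  Position 1 ('a'): no match needed
  Position 2 ('c'): no match needed
  Position 3 ('e'): matches sub[1] = 'e'
  Position 4 ('e'): no match needed
  Position 5 ('a'): no match needed
All 2 characters matched => is a subsequence

1


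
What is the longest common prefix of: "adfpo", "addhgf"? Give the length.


Words: adfpo, addhgf
  Position 0: all 'a' => match
  Position 1: all 'd' => match
  Position 2: ('f', 'd') => mismatch, stop
LCP = "ad" (length 2)

2


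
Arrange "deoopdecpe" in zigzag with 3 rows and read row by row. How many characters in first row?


Zigzag "deoopdecpe" into 3 rows:
Placing characters:
  'd' => row 0
  'e' => row 1
  'o' => row 2
  'o' => row 1
  'p' => row 0
  'd' => row 1
  'e' => row 2
  'c' => row 1
  'p' => row 0
  'e' => row 1
Rows:
  Row 0: "dpp"
  Row 1: "eodce"
  Row 2: "oe"
First row length: 3

3


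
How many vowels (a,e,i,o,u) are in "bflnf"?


Input: bflnf
Checking each character:
  'b' at position 0: consonant
  'f' at position 1: consonant
  'l' at position 2: consonant
  'n' at position 3: consonant
  'f' at position 4: consonant
Total vowels: 0

0


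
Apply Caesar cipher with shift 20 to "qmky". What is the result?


Caesar cipher: shift "qmky" by 20
  'q' (pos 16) + 20 = pos 10 = 'k'
  'm' (pos 12) + 20 = pos 6 = 'g'
  'k' (pos 10) + 20 = pos 4 = 'e'
  'y' (pos 24) + 20 = pos 18 = 's'
Result: kges

kges


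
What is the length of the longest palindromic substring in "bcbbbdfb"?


Input: "bcbbbdfb"
Checking substrings for palindromes:
  [0:3] "bcb" (len 3) => palindrome
  [2:5] "bbb" (len 3) => palindrome
  [2:4] "bb" (len 2) => palindrome
  [3:5] "bb" (len 2) => palindrome
Longest palindromic substring: "bcb" with length 3

3


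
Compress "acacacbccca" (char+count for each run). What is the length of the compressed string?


Input: acacacbccca
Runs:
  'a' x 1 => "a1"
  'c' x 1 => "c1"
  'a' x 1 => "a1"
  'c' x 1 => "c1"
  'a' x 1 => "a1"
  'c' x 1 => "c1"
  'b' x 1 => "b1"
  'c' x 3 => "c3"
  'a' x 1 => "a1"
Compressed: "a1c1a1c1a1c1b1c3a1"
Compressed length: 18

18


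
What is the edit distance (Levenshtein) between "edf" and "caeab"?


Computing edit distance: "edf" -> "caeab"
DP table:
           c    a    e    a    b
      0    1    2    3    4    5
  e   1    1    2    2    3    4
  d   2    2    2    3    3    4
  f   3    3    3    3    4    4
Edit distance = dp[3][5] = 4

4


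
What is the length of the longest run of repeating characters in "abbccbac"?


Input: "abbccbac"
Scanning for longest run:
  Position 1 ('b'): new char, reset run to 1
  Position 2 ('b'): continues run of 'b', length=2
  Position 3 ('c'): new char, reset run to 1
  Position 4 ('c'): continues run of 'c', length=2
  Position 5 ('b'): new char, reset run to 1
  Position 6 ('a'): new char, reset run to 1
  Position 7 ('c'): new char, reset run to 1
Longest run: 'b' with length 2

2


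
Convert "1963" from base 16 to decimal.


Input: "1963" in base 16
Positional expansion:
  Digit '1' (value 1) x 16^3 = 4096
  Digit '9' (value 9) x 16^2 = 2304
  Digit '6' (value 6) x 16^1 = 96
  Digit '3' (value 3) x 16^0 = 3
Sum = 6499

6499


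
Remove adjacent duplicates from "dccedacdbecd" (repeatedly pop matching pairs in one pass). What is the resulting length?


Input: dccedacdbecd
Stack-based adjacent duplicate removal:
  Read 'd': push. Stack: d
  Read 'c': push. Stack: dc
  Read 'c': matches stack top 'c' => pop. Stack: d
  Read 'e': push. Stack: de
  Read 'd': push. Stack: ded
  Read 'a': push. Stack: deda
  Read 'c': push. Stack: dedac
  Read 'd': push. Stack: dedacd
  Read 'b': push. Stack: dedacdb
  Read 'e': push. Stack: dedacdbe
  Read 'c': push. Stack: dedacdbec
  Read 'd': push. Stack: dedacdbecd
Final stack: "dedacdbecd" (length 10)

10


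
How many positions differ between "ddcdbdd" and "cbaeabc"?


Comparing "ddcdbdd" and "cbaeabc" position by position:
  Position 0: 'd' vs 'c' => DIFFER
  Position 1: 'd' vs 'b' => DIFFER
  Position 2: 'c' vs 'a' => DIFFER
  Position 3: 'd' vs 'e' => DIFFER
  Position 4: 'b' vs 'a' => DIFFER
  Position 5: 'd' vs 'b' => DIFFER
  Position 6: 'd' vs 'c' => DIFFER
Positions that differ: 7

7


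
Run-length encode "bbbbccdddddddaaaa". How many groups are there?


Input: bbbbccdddddddaaaa
Scanning for consecutive runs:
  Group 1: 'b' x 4 (positions 0-3)
  Group 2: 'c' x 2 (positions 4-5)
  Group 3: 'd' x 7 (positions 6-12)
  Group 4: 'a' x 4 (positions 13-16)
Total groups: 4

4


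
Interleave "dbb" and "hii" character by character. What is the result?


Interleaving "dbb" and "hii":
  Position 0: 'd' from first, 'h' from second => "dh"
  Position 1: 'b' from first, 'i' from second => "bi"
  Position 2: 'b' from first, 'i' from second => "bi"
Result: dhbibi

dhbibi


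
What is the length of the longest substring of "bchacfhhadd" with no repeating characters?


Input: "bchacfhhadd"
Sliding window (track last position of each char):
  Position 0 ('b'): window [0,0] length 1 -- new best
  Position 1 ('c'): window [0,1] length 2 -- new best
  Position 2 ('h'): window [0,2] length 3 -- new best
  Position 3 ('a'): window [0,3] length 4 -- new best
  Position 4 ('c'): repeat (last at 1), move window start to 2
  Position 4 ('c'): window [2,4] length 3
  Position 5 ('f'): window [2,5] length 4
  Position 6 ('h'): repeat (last at 2), move window start to 3
  Position 6 ('h'): window [3,6] length 4
  Position 7 ('h'): repeat (last at 6), move window start to 7
  Position 7 ('h'): window [7,7] length 1
  Position 8 ('a'): window [7,8] length 2
  Position 9 ('d'): window [7,9] length 3
  Position 10 ('d'): repeat (last at 9), move window start to 10
  Position 10 ('d'): window [10,10] length 1
Longest substring with no repeats: "bcha" with length 4

4


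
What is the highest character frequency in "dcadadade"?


Input: dcadadade
Character counts:
  'a': 3
  'c': 1
  'd': 4
  'e': 1
Maximum frequency: 4

4


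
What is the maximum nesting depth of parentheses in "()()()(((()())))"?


Input: "()()()(((()())))"
Tracking depth:
  Position 0 '(': depth becomes 1
  Position 1 ')': depth becomes 0
  Position 2 '(': depth becomes 1
  Position 3 ')': depth becomes 0
  Position 4 '(': depth becomes 1
  Position 5 ')': depth becomes 0
  Position 6 '(': depth becomes 1
  Position 7 '(': depth becomes 2
  Position 8 '(': depth becomes 3
  Position 9 '(': depth becomes 4
  Position 10 ')': depth becomes 3
  Position 11 '(': depth becomes 4
  Position 12 ')': depth becomes 3
  Position 13 ')': depth becomes 2
  Position 14 ')': depth becomes 1
  Position 15 ')': depth becomes 0
Maximum depth reached: 4

4


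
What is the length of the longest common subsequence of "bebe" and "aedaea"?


LCS of "bebe" and "aedaea"
DP table:
           a    e    d    a    e    a
      0    0    0    0    0    0    0
  b   0    0    0    0    0    0    0
  e   0    0    1    1    1    1    1
  b   0    0    1    1    1    1    1
  e   0    0    1    1    1    2    2
LCS length = dp[4][6] = 2

2


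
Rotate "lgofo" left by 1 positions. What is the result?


Input: "lgofo", rotate left by 1
First 1 characters: "l"
Remaining characters: "gofo"
Concatenate remaining + first: "gofo" + "l" = "gofol"

gofol


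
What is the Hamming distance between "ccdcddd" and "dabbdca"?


Comparing "ccdcddd" and "dabbdca" position by position:
  Position 0: 'c' vs 'd' => differ
  Position 1: 'c' vs 'a' => differ
  Position 2: 'd' vs 'b' => differ
  Position 3: 'c' vs 'b' => differ
  Position 4: 'd' vs 'd' => same
  Position 5: 'd' vs 'c' => differ
  Position 6: 'd' vs 'a' => differ
Total differences (Hamming distance): 6

6


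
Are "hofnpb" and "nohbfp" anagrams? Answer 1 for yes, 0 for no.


Strings: "hofnpb", "nohbfp"
Sorted first:  bfhnop
Sorted second: bfhnop
Sorted forms match => anagrams

1


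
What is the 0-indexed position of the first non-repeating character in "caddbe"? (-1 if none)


Input: caddbe
Character frequencies:
  'a': 1
  'b': 1
  'c': 1
  'd': 2
  'e': 1
Scanning left to right for freq == 1:
  Position 0 ('c'): unique! => answer = 0

0


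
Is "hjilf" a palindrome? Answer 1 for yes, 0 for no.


Input: hjilf
Reversed: flijh
  Compare pos 0 ('h') with pos 4 ('f'): MISMATCH
  Compare pos 1 ('j') with pos 3 ('l'): MISMATCH
Result: not a palindrome

0


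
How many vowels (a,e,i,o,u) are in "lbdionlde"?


Input: lbdionlde
Checking each character:
  'l' at position 0: consonant
  'b' at position 1: consonant
  'd' at position 2: consonant
  'i' at position 3: vowel (running total: 1)
  'o' at position 4: vowel (running total: 2)
  'n' at position 5: consonant
  'l' at position 6: consonant
  'd' at position 7: consonant
  'e' at position 8: vowel (running total: 3)
Total vowels: 3

3


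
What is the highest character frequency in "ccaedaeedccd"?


Input: ccaedaeedccd
Character counts:
  'a': 2
  'c': 4
  'd': 3
  'e': 3
Maximum frequency: 4

4


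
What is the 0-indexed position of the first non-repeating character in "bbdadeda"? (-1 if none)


Input: bbdadeda
Character frequencies:
  'a': 2
  'b': 2
  'd': 3
  'e': 1
Scanning left to right for freq == 1:
  Position 0 ('b'): freq=2, skip
  Position 1 ('b'): freq=2, skip
  Position 2 ('d'): freq=3, skip
  Position 3 ('a'): freq=2, skip
  Position 4 ('d'): freq=3, skip
  Position 5 ('e'): unique! => answer = 5

5


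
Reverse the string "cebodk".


Input: cebodk
Reading characters right to left:
  Position 5: 'k'
  Position 4: 'd'
  Position 3: 'o'
  Position 2: 'b'
  Position 1: 'e'
  Position 0: 'c'
Reversed: kdobec

kdobec


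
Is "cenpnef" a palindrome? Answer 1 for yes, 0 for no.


Input: cenpnef
Reversed: fenpnec
  Compare pos 0 ('c') with pos 6 ('f'): MISMATCH
  Compare pos 1 ('e') with pos 5 ('e'): match
  Compare pos 2 ('n') with pos 4 ('n'): match
Result: not a palindrome

0


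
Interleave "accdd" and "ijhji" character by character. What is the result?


Interleaving "accdd" and "ijhji":
  Position 0: 'a' from first, 'i' from second => "ai"
  Position 1: 'c' from first, 'j' from second => "cj"
  Position 2: 'c' from first, 'h' from second => "ch"
  Position 3: 'd' from first, 'j' from second => "dj"
  Position 4: 'd' from first, 'i' from second => "di"
Result: aicjchdjdi

aicjchdjdi


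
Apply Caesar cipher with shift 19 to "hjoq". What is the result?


Caesar cipher: shift "hjoq" by 19
  'h' (pos 7) + 19 = pos 0 = 'a'
  'j' (pos 9) + 19 = pos 2 = 'c'
  'o' (pos 14) + 19 = pos 7 = 'h'
  'q' (pos 16) + 19 = pos 9 = 'j'
Result: achj

achj


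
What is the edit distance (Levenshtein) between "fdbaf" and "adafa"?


Computing edit distance: "fdbaf" -> "adafa"
DP table:
           a    d    a    f    a
      0    1    2    3    4    5
  f   1    1    2    3    3    4
  d   2    2    1    2    3    4
  b   3    3    2    2    3    4
  a   4    3    3    2    3    3
  f   5    4    4    3    2    3
Edit distance = dp[5][5] = 3

3


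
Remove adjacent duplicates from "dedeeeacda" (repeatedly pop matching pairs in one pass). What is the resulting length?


Input: dedeeeacda
Stack-based adjacent duplicate removal:
  Read 'd': push. Stack: d
  Read 'e': push. Stack: de
  Read 'd': push. Stack: ded
  Read 'e': push. Stack: dede
  Read 'e': matches stack top 'e' => pop. Stack: ded
  Read 'e': push. Stack: dede
  Read 'a': push. Stack: dedea
  Read 'c': push. Stack: dedeac
  Read 'd': push. Stack: dedeacd
  Read 'a': push. Stack: dedeacda
Final stack: "dedeacda" (length 8)

8
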